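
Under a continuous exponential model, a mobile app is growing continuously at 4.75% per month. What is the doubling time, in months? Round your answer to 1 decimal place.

doubling time = ln(2) / |r| = 0.69315 / 0.0475

doubling time ≈ 14.6 months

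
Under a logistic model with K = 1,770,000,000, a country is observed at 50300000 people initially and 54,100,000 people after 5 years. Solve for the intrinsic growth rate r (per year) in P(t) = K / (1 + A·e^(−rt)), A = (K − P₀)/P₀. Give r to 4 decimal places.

r ≈ 0.0150 per year

A = (1770000000 − 50300000)/50300000 = 34.18887
54100000 = 1770000000/(1 + 34.18887·e^(−r·5)) → e^(−5r) = (32.71719 − 1)/34.18887 = 0.927705
r = −ln(0.927705)/5 = 0.07504/5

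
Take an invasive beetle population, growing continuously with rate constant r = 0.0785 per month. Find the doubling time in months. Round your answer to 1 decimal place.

doubling time = ln(2) / |r| = 0.69315 / 0.0785

doubling time ≈ 8.8 months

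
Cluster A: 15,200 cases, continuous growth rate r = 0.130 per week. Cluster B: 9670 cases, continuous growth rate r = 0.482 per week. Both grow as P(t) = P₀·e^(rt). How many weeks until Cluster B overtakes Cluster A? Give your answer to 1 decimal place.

t ≈ 1.3 weeks

15200·e^(0.13t) = 9670·e^(0.482t)
15200/9670 = e^((0.482 − 0.13)t) → ln(1.57187) = 0.352·t
t = 0.45227 / 0.352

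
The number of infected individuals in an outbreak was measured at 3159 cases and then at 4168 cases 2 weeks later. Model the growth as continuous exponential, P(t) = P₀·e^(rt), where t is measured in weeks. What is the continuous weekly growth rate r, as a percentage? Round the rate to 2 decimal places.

4168 = 3159 · e^(r·2)
e^(2r) = 4168/3159 = 1.3194
r = ln(1.3194) / 2 = 0.27718 / 2

r ≈ 13.86% per week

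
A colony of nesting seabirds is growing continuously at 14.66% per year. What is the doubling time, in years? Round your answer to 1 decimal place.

doubling time ≈ 4.7 years

doubling time = ln(2) / |r| = 0.69315 / 0.1466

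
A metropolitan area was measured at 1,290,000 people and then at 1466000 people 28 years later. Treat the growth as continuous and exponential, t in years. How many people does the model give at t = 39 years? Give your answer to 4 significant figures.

≈ 1,542,000 people

r = ln(1466000/1290000) / 28 ≈ 0.004568 per year
P(39) = 1290000 · e^(0.004568·39) = 1290000 · 1.19499 ≈ 1541540.47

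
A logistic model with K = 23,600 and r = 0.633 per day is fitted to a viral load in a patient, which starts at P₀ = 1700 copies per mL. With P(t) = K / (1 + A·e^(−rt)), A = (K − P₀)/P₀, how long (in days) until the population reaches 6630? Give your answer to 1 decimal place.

A = (23600 − 1700)/1700 = 12.88235
6630 = 23600/(1 + 12.88235·e^(−0.633t)) → 1 + 12.88235·e^(−0.633t) = 3.55958
e^(−0.633t) = 0.198689 → t = ln(5.033)/0.633 = 1.61602/0.633

t ≈ 2.6 days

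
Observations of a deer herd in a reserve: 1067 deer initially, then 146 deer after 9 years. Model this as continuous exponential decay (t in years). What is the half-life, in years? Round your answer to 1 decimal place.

r = ln(146/1067) / 9 = ln(0.13683) / 9 ≈ -0.221 per year
half-life = ln 2 / |r| = 0.69315 / 0.221

half-life ≈ 3.1 years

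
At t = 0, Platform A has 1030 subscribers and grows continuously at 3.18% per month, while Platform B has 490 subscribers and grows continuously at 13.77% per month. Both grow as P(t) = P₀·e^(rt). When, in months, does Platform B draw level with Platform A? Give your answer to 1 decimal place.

t ≈ 7.0 months

1030·e^(0.0318t) = 490·e^(0.1377t)
1030/490 = e^((0.1377 − 0.0318)t) → ln(2.10204) = 0.1059·t
t = 0.74291 / 0.1059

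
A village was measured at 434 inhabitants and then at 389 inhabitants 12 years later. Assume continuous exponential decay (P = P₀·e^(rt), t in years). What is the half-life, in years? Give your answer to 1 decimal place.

r = ln(389/434) / 12 = ln(0.89631) / 12 ≈ -0.009122 per year
half-life = ln 2 / |r| = 0.69315 / 0.009122

half-life ≈ 76.0 years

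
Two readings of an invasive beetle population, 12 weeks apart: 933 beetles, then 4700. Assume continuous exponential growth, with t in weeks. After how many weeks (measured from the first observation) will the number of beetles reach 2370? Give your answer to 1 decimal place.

t ≈ 6.9 weeks

r = ln(4700/933) / 12 ≈ 0.134743 per week
t = ln(2370/933) / r = 0.93224 / 0.134743 ≈ 6.919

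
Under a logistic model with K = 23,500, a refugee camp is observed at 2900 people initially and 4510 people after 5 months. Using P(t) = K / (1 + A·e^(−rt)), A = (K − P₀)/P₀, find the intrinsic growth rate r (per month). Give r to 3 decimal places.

r ≈ 0.105 per month

A = (23500 − 2900)/2900 = 7.10345
4510 = 23500/(1 + 7.10345·e^(−r·5)) → e^(−5r) = (5.21064 − 1)/7.10345 = 0.59276
r = −ln(0.59276)/5 = 0.52296/5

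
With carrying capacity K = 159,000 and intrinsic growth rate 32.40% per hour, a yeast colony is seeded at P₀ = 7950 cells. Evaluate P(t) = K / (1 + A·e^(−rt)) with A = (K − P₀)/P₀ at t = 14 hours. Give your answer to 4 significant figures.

A = (159000 − 7950)/7950 = 19
P(14) = 159000 / (1 + 19·e^(−0.324·14)) = 159000 / (1 + 19·0.010716)
= 159000 / 1.20361 ≈ 132102.86

≈ 132,100 cells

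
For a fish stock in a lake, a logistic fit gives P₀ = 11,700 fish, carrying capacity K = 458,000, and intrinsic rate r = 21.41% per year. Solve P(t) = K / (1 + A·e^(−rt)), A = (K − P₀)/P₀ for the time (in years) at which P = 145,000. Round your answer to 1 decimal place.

A = (458000 − 11700)/11700 = 38.1453
145000 = 458000/(1 + 38.1453·e^(−0.2141t)) → 1 + 38.1453·e^(−0.2141t) = 3.15862
e^(−0.2141t) = 0.056589 → t = ln(17.67114)/0.2141 = 2.87193/0.2141

t ≈ 13.4 years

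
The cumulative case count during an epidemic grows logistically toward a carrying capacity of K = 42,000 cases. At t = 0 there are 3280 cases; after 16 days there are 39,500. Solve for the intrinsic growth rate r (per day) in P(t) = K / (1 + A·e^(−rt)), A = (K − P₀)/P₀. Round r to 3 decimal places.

r ≈ 0.327 per day

A = (42000 − 3280)/3280 = 11.80488
39500 = 42000/(1 + 11.80488·e^(−r·16)) → e^(−16r) = (1.06329 − 1)/11.80488 = 0.005361
r = −ln(0.005361)/16 = 5.22852/16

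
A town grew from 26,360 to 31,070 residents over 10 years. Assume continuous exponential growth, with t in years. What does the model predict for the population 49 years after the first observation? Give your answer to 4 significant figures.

r = ln(31070/26360) / 10 ≈ 0.01644 per year
P(49) = 26360 · e^(0.01644·49) = 26360 · 2.23789 ≈ 58990.9

≈ 58,990 residents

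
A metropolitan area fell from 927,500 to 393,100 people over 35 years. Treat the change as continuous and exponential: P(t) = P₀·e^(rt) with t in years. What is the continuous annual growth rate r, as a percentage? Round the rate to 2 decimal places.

393100 = 927500 · e^(r·35)
e^(35r) = 393100/927500 = 0.42383
r = ln(0.42383) / 35 = -0.85843 / 35

r ≈ -2.45% per year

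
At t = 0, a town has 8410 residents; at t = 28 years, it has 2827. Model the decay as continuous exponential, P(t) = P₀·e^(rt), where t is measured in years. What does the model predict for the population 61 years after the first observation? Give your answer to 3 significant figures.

≈ 782 residents

r = ln(2827/8410) / 28 ≈ -0.038936 per year
P(61) = 8410 · e^(-0.038936·61) = 8410 · 0.09301 ≈ 782.18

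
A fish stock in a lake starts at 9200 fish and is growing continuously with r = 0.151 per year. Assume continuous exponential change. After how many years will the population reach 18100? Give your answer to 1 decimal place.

t ≈ 4.5 years

18100 = 9200 · e^(0.151·t)
t = ln(18100/9200) / 0.151 = ln(1.96739) / 0.151 = 0.67671 / 0.151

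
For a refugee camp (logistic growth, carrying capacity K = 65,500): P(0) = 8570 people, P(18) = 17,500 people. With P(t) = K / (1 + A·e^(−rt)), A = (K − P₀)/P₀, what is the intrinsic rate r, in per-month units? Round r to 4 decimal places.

A = (65500 − 8570)/8570 = 6.64294
17500 = 65500/(1 + 6.64294·e^(−r·18)) → e^(−18r) = (3.74286 − 1)/6.64294 = 0.412898
r = −ln(0.412898)/18 = 0.88455/18

r ≈ 0.0491 per month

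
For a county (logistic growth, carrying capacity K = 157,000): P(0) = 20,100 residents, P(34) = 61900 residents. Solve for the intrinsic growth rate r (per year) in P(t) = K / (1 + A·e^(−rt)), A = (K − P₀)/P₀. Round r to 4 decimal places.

r ≈ 0.0438 per year

A = (157000 − 20100)/20100 = 6.81095
61900 = 157000/(1 + 6.81095·e^(−r·34)) → e^(−34r) = (2.53635 − 1)/6.81095 = 0.225571
r = −ln(0.225571)/34 = 1.48912/34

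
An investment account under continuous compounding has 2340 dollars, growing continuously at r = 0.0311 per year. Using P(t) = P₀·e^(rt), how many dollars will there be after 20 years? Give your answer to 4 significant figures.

P(20) = 2340 · e^(0.0311·20) = 2340 · e^(0.622)
= 2340 · 1.86265 ≈ 4358.6

≈ 4,359 dollars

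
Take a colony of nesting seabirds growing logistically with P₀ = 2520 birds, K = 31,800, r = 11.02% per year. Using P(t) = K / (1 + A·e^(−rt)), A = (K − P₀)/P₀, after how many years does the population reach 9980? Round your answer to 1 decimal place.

t ≈ 15.2 years

A = (31800 − 2520)/2520 = 11.61905
9980 = 31800/(1 + 11.61905·e^(−0.1102t)) → 1 + 11.61905·e^(−0.1102t) = 3.18637
e^(−0.1102t) = 0.188171 → t = ln(5.3143)/0.1102 = 1.6704/0.1102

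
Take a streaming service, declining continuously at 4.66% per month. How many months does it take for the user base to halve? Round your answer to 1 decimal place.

half-life = ln(2) / |r| = 0.69315 / 0.0466

half-life ≈ 14.9 months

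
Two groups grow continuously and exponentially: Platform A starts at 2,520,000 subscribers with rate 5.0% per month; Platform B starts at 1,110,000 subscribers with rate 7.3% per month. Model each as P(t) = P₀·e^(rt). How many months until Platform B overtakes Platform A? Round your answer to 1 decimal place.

t ≈ 35.6 months

2520000·e^(0.05t) = 1110000·e^(0.073t)
2520000/1110000 = e^((0.073 − 0.05)t) → ln(2.27027) = 0.023·t
t = 0.8199 / 0.023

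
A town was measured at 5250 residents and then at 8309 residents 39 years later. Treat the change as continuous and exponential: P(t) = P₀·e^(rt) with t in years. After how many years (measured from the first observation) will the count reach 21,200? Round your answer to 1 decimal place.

t ≈ 118.6 years

r = ln(8309/5250) / 39 ≈ 0.011772 per year
t = ln(21200/5250) / r = 1.39577 / 0.011772 ≈ 118.566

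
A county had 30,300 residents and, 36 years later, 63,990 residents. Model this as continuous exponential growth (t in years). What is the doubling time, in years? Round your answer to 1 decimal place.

r = ln(63990/30300) / 36 = ln(2.11188) / 36 ≈ 0.020766 per year
doubling time = ln 2 / |r| = 0.69315 / 0.020766

doubling time ≈ 33.4 years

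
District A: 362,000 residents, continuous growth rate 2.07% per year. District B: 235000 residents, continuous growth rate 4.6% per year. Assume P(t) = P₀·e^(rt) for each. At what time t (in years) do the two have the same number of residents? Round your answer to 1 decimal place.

362000·e^(0.0207t) = 235000·e^(0.046t)
362000/235000 = e^((0.046 − 0.0207)t) → ln(1.54043) = 0.0253·t
t = 0.43206 / 0.0253

t ≈ 17.1 years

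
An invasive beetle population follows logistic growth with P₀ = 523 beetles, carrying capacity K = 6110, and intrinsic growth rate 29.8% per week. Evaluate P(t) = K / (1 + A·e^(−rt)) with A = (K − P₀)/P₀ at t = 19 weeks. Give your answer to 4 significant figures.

≈ 5,891 beetles

A = (6110 − 523)/523 = 10.6826
P(19) = 6110 / (1 + 10.6826·e^(−0.298·19)) = 6110 / (1 + 10.6826·0.003476)
= 6110 / 1.03713 ≈ 5891.27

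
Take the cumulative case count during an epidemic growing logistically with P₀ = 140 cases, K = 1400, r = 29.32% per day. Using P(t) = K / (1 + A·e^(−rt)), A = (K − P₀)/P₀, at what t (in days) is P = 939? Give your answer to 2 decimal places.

t ≈ 9.92 days

A = (1400 − 140)/140 = 9
939 = 1400/(1 + 9·e^(−0.2932t)) → 1 + 9·e^(−0.2932t) = 1.49095
e^(−0.2932t) = 0.05455 → t = ln(18.33189)/0.2932 = 2.90864/0.2932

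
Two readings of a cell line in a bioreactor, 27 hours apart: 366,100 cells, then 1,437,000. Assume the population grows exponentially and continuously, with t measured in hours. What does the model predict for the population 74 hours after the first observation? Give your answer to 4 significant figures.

r = ln(1437000/366100) / 27 ≈ 0.050645 per hour
P(74) = 366100 · e^(0.050645·74) = 366100 · 42.42366 ≈ 15531303.65

≈ 15,530,000 cells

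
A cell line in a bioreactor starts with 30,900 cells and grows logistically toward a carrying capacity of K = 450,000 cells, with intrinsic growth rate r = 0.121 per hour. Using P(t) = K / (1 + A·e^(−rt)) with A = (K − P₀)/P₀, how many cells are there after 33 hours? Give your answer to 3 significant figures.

≈ 360,000 cells

A = (450000 − 30900)/30900 = 13.56311
P(33) = 450000 / (1 + 13.56311·e^(−0.121·33)) = 450000 / (1 + 13.56311·0.018444)
= 450000 / 1.25016 ≈ 359953.35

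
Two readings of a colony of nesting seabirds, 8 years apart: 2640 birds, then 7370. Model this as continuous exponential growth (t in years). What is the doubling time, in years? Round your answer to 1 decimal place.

doubling time ≈ 5.4 years

r = ln(7370/2640) / 8 = ln(2.79167) / 8 ≈ 0.12833 per year
doubling time = ln 2 / |r| = 0.69315 / 0.12833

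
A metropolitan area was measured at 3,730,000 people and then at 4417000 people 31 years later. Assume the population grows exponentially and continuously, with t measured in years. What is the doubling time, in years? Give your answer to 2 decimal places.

r = ln(4417000/3730000) / 31 = ln(1.18418) / 31 ≈ 0.005453 per year
doubling time = ln 2 / |r| = 0.69315 / 0.005453

doubling time ≈ 127.11 years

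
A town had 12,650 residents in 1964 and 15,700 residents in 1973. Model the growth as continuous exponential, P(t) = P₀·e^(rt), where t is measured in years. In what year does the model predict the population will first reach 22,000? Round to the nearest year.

r = ln(15700/12650) / 9 = 0.216/9 ≈ 0.024 per year
t = ln(22000/12650) / r = 0.55339/0.024 ≈ 23.06 years after 1964

year 1987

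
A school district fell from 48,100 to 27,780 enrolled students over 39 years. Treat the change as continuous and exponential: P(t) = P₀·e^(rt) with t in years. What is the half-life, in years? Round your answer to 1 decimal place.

r = ln(27780/48100) / 39 = ln(0.57755) / 39 ≈ -0.014076 per year
half-life = ln 2 / |r| = 0.69315 / 0.014076

half-life ≈ 49.2 years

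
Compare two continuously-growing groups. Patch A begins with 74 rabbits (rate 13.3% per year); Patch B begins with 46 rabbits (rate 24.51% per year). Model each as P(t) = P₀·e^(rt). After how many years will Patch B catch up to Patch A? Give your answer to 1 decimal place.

t ≈ 4.2 years

74·e^(0.133t) = 46·e^(0.2451t)
74/46 = e^((0.2451 − 0.133)t) → ln(1.6087) = 0.1121·t
t = 0.47542 / 0.1121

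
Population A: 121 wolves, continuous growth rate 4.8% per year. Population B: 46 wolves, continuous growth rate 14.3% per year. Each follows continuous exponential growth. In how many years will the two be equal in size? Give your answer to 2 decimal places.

t ≈ 10.18 years

121·e^(0.048t) = 46·e^(0.143t)
121/46 = e^((0.143 − 0.048)t) → ln(2.63043) = 0.095·t
t = 0.96715 / 0.095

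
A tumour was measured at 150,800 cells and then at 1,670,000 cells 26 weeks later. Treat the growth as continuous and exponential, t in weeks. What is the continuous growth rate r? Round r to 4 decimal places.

r ≈ 0.0925 per week

1670000 = 150800 · e^(r·26)
e^(26r) = 1670000/150800 = 11.07427
r = ln(11.07427) / 26 = 2.40462 / 26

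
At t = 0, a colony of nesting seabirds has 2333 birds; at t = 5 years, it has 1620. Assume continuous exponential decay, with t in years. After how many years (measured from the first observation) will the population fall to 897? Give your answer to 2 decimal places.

r = ln(1620/2333) / 5 ≈ -0.072946 per year
t = ln(897/2333) / r = -0.95585 / -0.072946 ≈ 13.104

t ≈ 13.10 years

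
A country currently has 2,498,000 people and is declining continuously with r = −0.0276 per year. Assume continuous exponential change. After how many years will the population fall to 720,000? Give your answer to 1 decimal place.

t ≈ 45.1 years

720000 = 2498000 · e^(-0.0276·t)
t = ln(720000/2498000) / -0.0276 = ln(0.28823) / -0.0276 = -1.24399 / -0.0276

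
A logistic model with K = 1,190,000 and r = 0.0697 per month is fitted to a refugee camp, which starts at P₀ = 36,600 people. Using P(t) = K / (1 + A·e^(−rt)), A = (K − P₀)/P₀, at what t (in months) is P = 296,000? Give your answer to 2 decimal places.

A = (1190000 − 36600)/36600 = 31.51366
296000 = 1190000/(1 + 31.51366·e^(−0.0697t)) → 1 + 31.51366·e^(−0.0697t) = 4.02027
e^(−0.0697t) = 0.09584 → t = ln(10.43405)/0.0697 = 2.34507/0.0697

t ≈ 33.65 months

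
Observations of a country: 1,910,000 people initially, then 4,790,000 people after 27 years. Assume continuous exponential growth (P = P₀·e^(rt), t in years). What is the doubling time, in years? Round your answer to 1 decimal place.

doubling time ≈ 20.4 years

r = ln(4790000/1910000) / 27 = ln(2.50785) / 27 ≈ 0.034053 per year
doubling time = ln 2 / |r| = 0.69315 / 0.034053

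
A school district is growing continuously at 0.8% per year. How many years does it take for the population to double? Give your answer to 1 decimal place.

doubling time = ln(2) / |r| = 0.69315 / 0.008

doubling time ≈ 86.6 years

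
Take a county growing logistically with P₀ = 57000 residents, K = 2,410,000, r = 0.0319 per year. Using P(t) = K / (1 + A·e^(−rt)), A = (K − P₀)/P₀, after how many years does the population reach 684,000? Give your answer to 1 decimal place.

t ≈ 87.6 years

A = (2410000 − 57000)/57000 = 41.2807
684000 = 2410000/(1 + 41.2807·e^(−0.0319t)) → 1 + 41.2807·e^(−0.0319t) = 3.52339
e^(−0.0319t) = 0.061128 → t = ln(16.35921)/0.0319 = 2.79479/0.0319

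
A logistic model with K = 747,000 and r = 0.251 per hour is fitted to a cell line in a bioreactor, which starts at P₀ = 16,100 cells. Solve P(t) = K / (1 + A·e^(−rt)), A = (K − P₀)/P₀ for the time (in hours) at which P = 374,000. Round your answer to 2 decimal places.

A = (747000 − 16100)/16100 = 45.39752
374000 = 747000/(1 + 45.39752·e^(−0.251t)) → 1 + 45.39752·e^(−0.251t) = 1.99733
e^(−0.251t) = 0.021969 → t = ln(45.51922)/0.251 = 3.81813/0.251

t ≈ 15.21 hours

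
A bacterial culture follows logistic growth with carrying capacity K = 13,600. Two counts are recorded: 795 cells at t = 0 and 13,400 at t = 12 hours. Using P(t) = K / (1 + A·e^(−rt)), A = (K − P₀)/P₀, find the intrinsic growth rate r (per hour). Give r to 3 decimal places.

r ≈ 0.582 per hour

A = (13600 − 795)/795 = 16.10692
13400 = 13600/(1 + 16.10692·e^(−r·12)) → e^(−12r) = (1.01493 − 1)/16.10692 = 0.000927
r = −ln(0.000927)/12 = 6.98394/12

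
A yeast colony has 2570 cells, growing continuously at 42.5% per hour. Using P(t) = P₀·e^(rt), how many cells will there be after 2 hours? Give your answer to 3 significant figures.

≈ 6,010 cells

P(2) = 2570 · e^(0.425·2) = 2570 · e^(0.85)
= 2570 · 2.33965 ≈ 6012.89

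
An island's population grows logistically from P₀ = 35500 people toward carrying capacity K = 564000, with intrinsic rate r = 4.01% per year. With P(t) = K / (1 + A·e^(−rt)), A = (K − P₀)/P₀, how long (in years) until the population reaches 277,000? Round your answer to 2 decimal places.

t ≈ 66.46 years

A = (564000 − 35500)/35500 = 14.88732
277000 = 564000/(1 + 14.88732·e^(−0.0401t)) → 1 + 14.88732·e^(−0.0401t) = 2.0361
e^(−0.0401t) = 0.069596 → t = ln(14.3686)/0.0401 = 2.66505/0.0401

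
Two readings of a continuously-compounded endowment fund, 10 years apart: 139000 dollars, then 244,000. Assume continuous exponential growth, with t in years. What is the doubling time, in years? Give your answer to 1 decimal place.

doubling time ≈ 12.3 years

r = ln(244000/139000) / 10 = ln(1.7554) / 10 ≈ 0.056269 per year
doubling time = ln 2 / |r| = 0.69315 / 0.056269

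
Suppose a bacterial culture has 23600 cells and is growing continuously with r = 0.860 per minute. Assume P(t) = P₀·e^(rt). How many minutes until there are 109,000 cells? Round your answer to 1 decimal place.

t ≈ 1.8 minutes

109000 = 23600 · e^(0.86·t)
t = ln(109000/23600) / 0.86 = ln(4.61864) / 0.86 = 1.5301 / 0.86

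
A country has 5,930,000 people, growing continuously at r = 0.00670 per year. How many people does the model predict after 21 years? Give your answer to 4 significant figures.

≈ 6,826,000 people

P(21) = 5930000 · e^(0.0067·21) = 5930000 · e^(0.1407)
= 5930000 · 1.15108 ≈ 6825900.09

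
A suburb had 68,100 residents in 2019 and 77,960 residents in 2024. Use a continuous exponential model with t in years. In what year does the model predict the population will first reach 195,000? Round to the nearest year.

r = ln(77960/68100) / 5 = 0.13522/5 ≈ 0.027044 per year
t = ln(195000/68100) / r = 1.05202/0.027044 ≈ 38.9 years after 2019

year 2058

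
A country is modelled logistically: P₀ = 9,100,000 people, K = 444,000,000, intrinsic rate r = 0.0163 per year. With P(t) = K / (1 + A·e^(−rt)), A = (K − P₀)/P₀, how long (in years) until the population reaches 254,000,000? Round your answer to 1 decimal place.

t ≈ 255.0 years

A = (444000000 − 9100000)/9100000 = 47.79121
254000000 = 444000000/(1 + 47.79121·e^(−0.0163t)) → 1 + 47.79121·e^(−0.0163t) = 1.74803
e^(−0.0163t) = 0.015652 → t = ln(63.8893)/0.0163 = 4.15715/0.0163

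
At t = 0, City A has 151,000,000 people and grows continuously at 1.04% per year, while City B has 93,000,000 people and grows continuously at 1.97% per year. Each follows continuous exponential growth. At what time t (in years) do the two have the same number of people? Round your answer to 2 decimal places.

t ≈ 52.12 years

151000000·e^(0.0104t) = 93000000·e^(0.0197t)
151000000/93000000 = e^((0.0197 − 0.0104)t) → ln(1.62366) = 0.0093·t
t = 0.48468 / 0.0093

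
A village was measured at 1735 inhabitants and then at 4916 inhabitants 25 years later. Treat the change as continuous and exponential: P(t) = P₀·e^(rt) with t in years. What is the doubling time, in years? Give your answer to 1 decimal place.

r = ln(4916/1735) / 25 = ln(2.83343) / 25 ≈ 0.04166 per year
doubling time = ln 2 / |r| = 0.69315 / 0.04166

doubling time ≈ 16.6 years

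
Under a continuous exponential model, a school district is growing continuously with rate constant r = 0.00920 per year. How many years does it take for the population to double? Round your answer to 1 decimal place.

doubling time ≈ 75.3 years

doubling time = ln(2) / |r| = 0.69315 / 0.0092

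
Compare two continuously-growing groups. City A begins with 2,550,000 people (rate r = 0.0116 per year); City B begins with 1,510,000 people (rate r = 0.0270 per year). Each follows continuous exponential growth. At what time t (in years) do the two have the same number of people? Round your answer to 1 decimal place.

t ≈ 34.0 years

2550000·e^(0.0116t) = 1510000·e^(0.027t)
2550000/1510000 = e^((0.027 − 0.0116)t) → ln(1.68874) = 0.0154·t
t = 0.52398 / 0.0154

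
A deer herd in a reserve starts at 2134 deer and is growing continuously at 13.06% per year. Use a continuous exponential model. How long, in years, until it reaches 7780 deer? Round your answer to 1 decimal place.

t ≈ 9.9 years

7780 = 2134 · e^(0.1306·t)
t = ln(7780/2134) / 0.1306 = ln(3.64574) / 0.1306 = 1.29356 / 0.1306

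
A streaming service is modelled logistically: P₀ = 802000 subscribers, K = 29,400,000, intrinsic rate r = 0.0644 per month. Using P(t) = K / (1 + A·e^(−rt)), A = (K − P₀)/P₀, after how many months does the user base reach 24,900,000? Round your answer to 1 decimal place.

A = (29400000 − 802000)/802000 = 35.65835
24900000 = 29400000/(1 + 35.65835·e^(−0.0644t)) → 1 + 35.65835·e^(−0.0644t) = 1.18072
e^(−0.0644t) = 0.005068 → t = ln(197.30956)/0.0644 = 5.28477/0.0644

t ≈ 82.1 months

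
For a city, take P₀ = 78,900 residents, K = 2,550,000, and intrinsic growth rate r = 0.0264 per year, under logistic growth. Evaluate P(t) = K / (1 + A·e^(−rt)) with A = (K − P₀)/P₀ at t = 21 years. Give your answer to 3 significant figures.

≈ 134,000 residents

A = (2550000 − 78900)/78900 = 31.31939
P(21) = 2550000 / (1 + 31.31939·e^(−0.0264·21)) = 2550000 / (1 + 31.31939·0.574417)
= 2550000 / 18.99038 ≈ 134278.48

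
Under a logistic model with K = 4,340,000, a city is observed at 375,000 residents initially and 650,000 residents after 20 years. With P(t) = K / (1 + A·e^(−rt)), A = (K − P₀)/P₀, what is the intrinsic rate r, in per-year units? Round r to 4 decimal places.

r ≈ 0.0311 per year

A = (4340000 − 375000)/375000 = 10.57333
650000 = 4340000/(1 + 10.57333·e^(−r·20)) → e^(−20r) = (6.67692 − 1)/10.57333 = 0.536909
r = −ln(0.536909)/20 = 0.62193/20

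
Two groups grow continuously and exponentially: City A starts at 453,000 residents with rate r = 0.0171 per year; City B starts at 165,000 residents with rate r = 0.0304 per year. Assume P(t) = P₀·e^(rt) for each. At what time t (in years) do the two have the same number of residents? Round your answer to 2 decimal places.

t ≈ 75.94 years

453000·e^(0.0171t) = 165000·e^(0.0304t)
453000/165000 = e^((0.0304 − 0.0171)t) → ln(2.74545) = 0.0133·t
t = 1.00995 / 0.0133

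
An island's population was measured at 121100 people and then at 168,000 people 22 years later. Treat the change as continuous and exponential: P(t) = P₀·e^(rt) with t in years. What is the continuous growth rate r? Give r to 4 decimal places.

r ≈ 0.0149 per year

168000 = 121100 · e^(r·22)
e^(22r) = 168000/121100 = 1.38728
r = ln(1.38728) / 22 = 0.32735 / 22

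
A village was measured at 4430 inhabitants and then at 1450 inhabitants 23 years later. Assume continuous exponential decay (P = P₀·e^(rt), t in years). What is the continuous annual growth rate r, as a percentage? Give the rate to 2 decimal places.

1450 = 4430 · e^(r·23)
e^(23r) = 1450/4430 = 0.32731
r = ln(0.32731) / 23 = -1.11684 / 23

r ≈ -4.86% per year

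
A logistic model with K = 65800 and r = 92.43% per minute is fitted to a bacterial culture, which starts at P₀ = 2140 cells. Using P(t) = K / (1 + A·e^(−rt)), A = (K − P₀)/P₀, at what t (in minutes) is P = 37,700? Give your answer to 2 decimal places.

A = (65800 − 2140)/2140 = 29.74766
37700 = 65800/(1 + 29.74766·e^(−0.9243t)) → 1 + 29.74766·e^(−0.9243t) = 1.74536
e^(−0.9243t) = 0.025056 → t = ln(39.91057)/0.9243 = 3.68664/0.9243

t ≈ 3.99 minutes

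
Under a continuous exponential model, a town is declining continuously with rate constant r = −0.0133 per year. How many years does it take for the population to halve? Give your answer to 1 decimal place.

half-life = ln(2) / |r| = 0.69315 / 0.0133

half-life ≈ 52.1 years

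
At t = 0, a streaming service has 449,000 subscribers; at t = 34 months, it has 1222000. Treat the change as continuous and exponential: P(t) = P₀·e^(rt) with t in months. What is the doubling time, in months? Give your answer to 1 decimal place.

doubling time ≈ 23.5 months

r = ln(1222000/449000) / 34 = ln(2.7216) / 34 ≈ 0.029448 per month
doubling time = ln 2 / |r| = 0.69315 / 0.029448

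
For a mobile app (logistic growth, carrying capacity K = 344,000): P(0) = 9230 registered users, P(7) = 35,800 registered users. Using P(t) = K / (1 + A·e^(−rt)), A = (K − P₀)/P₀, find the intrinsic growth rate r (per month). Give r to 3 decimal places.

r ≈ 0.205 per month

A = (344000 − 9230)/9230 = 36.26977
35800 = 344000/(1 + 36.26977·e^(−r·7)) → e^(−7r) = (9.60894 − 1)/36.26977 = 0.237358
r = −ln(0.237358)/7 = 1.43818/7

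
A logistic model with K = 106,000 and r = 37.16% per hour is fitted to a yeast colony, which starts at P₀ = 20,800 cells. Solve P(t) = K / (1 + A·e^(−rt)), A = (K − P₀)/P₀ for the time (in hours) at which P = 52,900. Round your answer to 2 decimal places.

t ≈ 3.78 hours

A = (106000 − 20800)/20800 = 4.09615
52900 = 106000/(1 + 4.09615·e^(−0.3716t)) → 1 + 4.09615·e^(−0.3716t) = 2.00378
e^(−0.3716t) = 0.245054 → t = ln(4.08073)/0.3716 = 1.40627/0.3716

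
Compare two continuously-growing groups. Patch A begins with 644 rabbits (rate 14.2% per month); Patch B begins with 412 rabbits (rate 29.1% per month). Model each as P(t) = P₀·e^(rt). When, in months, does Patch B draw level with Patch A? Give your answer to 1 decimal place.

644·e^(0.142t) = 412·e^(0.291t)
644/412 = e^((0.291 − 0.142)t) → ln(1.56311) = 0.149·t
t = 0.44668 / 0.149

t ≈ 3.0 months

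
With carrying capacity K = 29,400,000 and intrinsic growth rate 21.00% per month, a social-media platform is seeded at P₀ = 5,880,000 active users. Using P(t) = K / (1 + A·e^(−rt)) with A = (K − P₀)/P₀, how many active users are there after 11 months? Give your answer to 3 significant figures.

A = (29400000 − 5880000)/5880000 = 4
P(11) = 29400000 / (1 + 4·e^(−0.21·11)) = 29400000 / (1 + 4·0.099261)
= 29400000 / 1.39705 ≈ 21044418.66

≈ 21,000,000 active users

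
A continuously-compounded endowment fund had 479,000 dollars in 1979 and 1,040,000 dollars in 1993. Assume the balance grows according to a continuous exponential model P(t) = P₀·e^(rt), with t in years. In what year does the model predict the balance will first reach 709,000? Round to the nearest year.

r = ln(1040000/479000) / 14 = 0.77528/14 ≈ 0.055377 per year
t = ln(709000/479000) / r = 0.39215/0.055377 ≈ 7.08 years after 1979

year 1986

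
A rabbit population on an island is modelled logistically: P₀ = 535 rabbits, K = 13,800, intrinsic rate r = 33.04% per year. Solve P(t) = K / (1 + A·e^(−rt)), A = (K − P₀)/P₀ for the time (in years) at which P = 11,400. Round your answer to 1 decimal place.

t ≈ 14.4 years

A = (13800 − 535)/535 = 24.79439
11400 = 13800/(1 + 24.79439·e^(−0.3304t)) → 1 + 24.79439·e^(−0.3304t) = 1.21053
e^(−0.3304t) = 0.008491 → t = ln(117.77336)/0.3304 = 4.76876/0.3304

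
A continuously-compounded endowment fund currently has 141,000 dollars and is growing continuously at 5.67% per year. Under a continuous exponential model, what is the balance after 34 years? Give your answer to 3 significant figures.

P(34) = 141000 · e^(0.0567·34) = 141000 · e^(1.9278)
= 141000 · 6.87437 ≈ 969286.17

≈ 969,000 dollars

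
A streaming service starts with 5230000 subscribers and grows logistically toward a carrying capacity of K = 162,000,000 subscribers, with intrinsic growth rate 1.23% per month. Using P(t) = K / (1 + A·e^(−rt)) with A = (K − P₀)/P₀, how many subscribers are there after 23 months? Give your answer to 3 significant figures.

A = (162000000 − 5230000)/5230000 = 29.97514
P(23) = 162000000 / (1 + 29.97514·e^(−0.0123·23)) = 162000000 / (1 + 29.97514·0.753595)
= 162000000 / 23.58912 ≈ 6867572.12

≈ 6,870,000 subscribers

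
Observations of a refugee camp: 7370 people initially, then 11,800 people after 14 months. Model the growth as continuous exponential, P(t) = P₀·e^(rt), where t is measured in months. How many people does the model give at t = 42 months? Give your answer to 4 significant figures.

r = ln(11800/7370) / 14 ≈ 0.03362 per month
P(42) = 7370 · e^(0.03362·42) = 7370 · 4.10434 ≈ 30249

≈ 30,250 people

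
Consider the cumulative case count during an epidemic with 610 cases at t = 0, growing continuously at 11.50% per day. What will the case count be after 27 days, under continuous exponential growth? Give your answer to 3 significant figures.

P(27) = 610 · e^(0.115·27) = 610 · e^(3.105)
= 610 · 22.30922 ≈ 13608.62

≈ 13,600 cases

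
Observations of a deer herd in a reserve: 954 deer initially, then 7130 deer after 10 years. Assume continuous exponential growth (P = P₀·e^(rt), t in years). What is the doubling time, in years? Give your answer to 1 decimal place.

r = ln(7130/954) / 10 = ln(7.47379) / 10 ≈ 0.20114 per year
doubling time = ln 2 / |r| = 0.69315 / 0.20114

doubling time ≈ 3.4 years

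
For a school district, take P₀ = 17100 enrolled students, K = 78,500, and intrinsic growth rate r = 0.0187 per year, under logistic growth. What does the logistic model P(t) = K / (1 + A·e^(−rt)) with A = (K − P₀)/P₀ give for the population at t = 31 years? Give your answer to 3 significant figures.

≈ 26,100 enrolled students

A = (78500 − 17100)/17100 = 3.59064
P(31) = 78500 / (1 + 3.59064·e^(−0.0187·31)) = 78500 / (1 + 3.59064·0.560066)
= 78500 / 3.011 ≈ 26071.09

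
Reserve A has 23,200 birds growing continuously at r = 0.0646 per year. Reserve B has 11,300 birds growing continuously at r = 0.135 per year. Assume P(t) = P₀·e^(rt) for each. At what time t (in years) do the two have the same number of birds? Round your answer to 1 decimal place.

23200·e^(0.0646t) = 11300·e^(0.135t)
23200/11300 = e^((0.135 − 0.0646)t) → ln(2.0531) = 0.0704·t
t = 0.71935 / 0.0704

t ≈ 10.2 years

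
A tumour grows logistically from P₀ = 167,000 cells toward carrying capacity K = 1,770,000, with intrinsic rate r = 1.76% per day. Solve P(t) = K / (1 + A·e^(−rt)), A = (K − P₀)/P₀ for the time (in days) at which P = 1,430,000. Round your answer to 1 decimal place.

t ≈ 210.1 days

A = (1770000 − 167000)/167000 = 9.5988
1430000 = 1770000/(1 + 9.5988·e^(−0.0176t)) → 1 + 9.5988·e^(−0.0176t) = 1.23776
e^(−0.0176t) = 0.02477 → t = ln(40.37143)/0.0176 = 3.69812/0.0176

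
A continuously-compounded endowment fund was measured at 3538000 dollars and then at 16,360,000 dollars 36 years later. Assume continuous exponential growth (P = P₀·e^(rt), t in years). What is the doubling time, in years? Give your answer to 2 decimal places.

r = ln(16360000/3538000) / 36 = ln(4.62408) / 36 ≈ 0.042535 per year
doubling time = ln 2 / |r| = 0.69315 / 0.042535

doubling time ≈ 16.30 years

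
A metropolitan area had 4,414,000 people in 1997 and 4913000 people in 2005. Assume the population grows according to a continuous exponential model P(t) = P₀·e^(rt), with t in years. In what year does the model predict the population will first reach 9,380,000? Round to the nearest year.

year 2053

r = ln(4913000/4414000) / 8 = 0.1071/8 ≈ 0.013388 per year
t = ln(9380000/4414000) / r = 0.7538/0.013388 ≈ 56.3 years after 1997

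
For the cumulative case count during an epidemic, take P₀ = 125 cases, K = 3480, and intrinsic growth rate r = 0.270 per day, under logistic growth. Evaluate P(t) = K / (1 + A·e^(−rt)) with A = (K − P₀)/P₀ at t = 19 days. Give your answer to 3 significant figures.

≈ 3,000 cases

A = (3480 − 125)/125 = 26.84
P(19) = 3480 / (1 + 26.84·e^(−0.27·19)) = 3480 / (1 + 26.84·0.005917)
= 3480 / 1.1588 ≈ 3003.11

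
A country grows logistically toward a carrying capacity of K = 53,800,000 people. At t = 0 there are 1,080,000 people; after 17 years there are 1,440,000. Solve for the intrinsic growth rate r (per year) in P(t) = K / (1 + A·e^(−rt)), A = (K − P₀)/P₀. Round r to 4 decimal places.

r ≈ 0.0173 per year

A = (53800000 − 1080000)/1080000 = 48.81481
1440000 = 53800000/(1 + 48.81481·e^(−r·17)) → e^(−17r) = (37.36111 − 1)/48.81481 = 0.744879
r = −ln(0.744879)/17 = 0.29453/17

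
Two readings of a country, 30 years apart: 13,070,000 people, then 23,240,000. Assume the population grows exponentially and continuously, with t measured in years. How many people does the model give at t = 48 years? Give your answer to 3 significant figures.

r = ln(23240000/13070000) / 30 ≈ 0.019185 per year
P(48) = 13070000 · e^(0.019185·48) = 13070000 · 2.51152 ≈ 32825582.79

≈ 32,800,000 people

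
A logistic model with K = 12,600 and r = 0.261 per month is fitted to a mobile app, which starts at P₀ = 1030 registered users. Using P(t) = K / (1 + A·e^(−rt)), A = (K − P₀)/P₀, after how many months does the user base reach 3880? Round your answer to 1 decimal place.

t ≈ 6.2 months

A = (12600 − 1030)/1030 = 11.23301
3880 = 12600/(1 + 11.23301·e^(−0.261t)) → 1 + 11.23301·e^(−0.261t) = 3.24742
e^(−0.261t) = 0.200073 → t = ln(4.99817)/0.261 = 1.60907/0.261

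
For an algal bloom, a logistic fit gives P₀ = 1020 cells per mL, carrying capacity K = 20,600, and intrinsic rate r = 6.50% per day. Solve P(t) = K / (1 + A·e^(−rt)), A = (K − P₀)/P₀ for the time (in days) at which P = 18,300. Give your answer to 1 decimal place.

t ≈ 77.4 days

A = (20600 − 1020)/1020 = 19.19608
18300 = 20600/(1 + 19.19608·e^(−0.065t)) → 1 + 19.19608·e^(−0.065t) = 1.12568
e^(−0.065t) = 0.006547 → t = ln(152.73402)/0.065 = 5.0287/0.065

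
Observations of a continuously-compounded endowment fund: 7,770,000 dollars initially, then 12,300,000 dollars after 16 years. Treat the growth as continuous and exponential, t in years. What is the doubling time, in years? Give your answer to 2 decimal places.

doubling time ≈ 24.14 years

r = ln(12300000/7770000) / 16 = ln(1.58301) / 16 ≈ 0.028708 per year
doubling time = ln 2 / |r| = 0.69315 / 0.028708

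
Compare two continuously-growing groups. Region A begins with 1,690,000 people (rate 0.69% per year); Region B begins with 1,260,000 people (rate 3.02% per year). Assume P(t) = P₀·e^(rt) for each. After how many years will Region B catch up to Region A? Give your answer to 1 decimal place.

1690000·e^(0.0069t) = 1260000·e^(0.0302t)
1690000/1260000 = e^((0.0302 − 0.0069)t) → ln(1.34127) = 0.0233·t
t = 0.29362 / 0.0233

t ≈ 12.6 years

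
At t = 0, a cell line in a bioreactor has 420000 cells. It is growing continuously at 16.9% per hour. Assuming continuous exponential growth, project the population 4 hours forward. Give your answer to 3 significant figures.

≈ 826,000 cells

P(4) = 420000 · e^(0.169·4) = 420000 · e^(0.676)
= 420000 · 1.966 ≈ 825719.16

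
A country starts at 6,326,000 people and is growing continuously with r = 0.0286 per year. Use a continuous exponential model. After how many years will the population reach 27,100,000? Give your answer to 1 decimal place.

27100000 = 6326000 · e^(0.0286·t)
t = ln(27100000/6326000) / 0.0286 = ln(4.28391) / 0.0286 = 1.45487 / 0.0286

t ≈ 50.9 years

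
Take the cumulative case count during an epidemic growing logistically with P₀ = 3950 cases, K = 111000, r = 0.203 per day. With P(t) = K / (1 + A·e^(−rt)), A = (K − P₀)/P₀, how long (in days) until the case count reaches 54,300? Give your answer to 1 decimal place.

A = (111000 − 3950)/3950 = 27.10127
54300 = 111000/(1 + 27.10127·e^(−0.203t)) → 1 + 27.10127·e^(−0.203t) = 2.0442
e^(−0.203t) = 0.03853 → t = ln(25.95412)/0.203 = 3.25633/0.203

t ≈ 16.0 days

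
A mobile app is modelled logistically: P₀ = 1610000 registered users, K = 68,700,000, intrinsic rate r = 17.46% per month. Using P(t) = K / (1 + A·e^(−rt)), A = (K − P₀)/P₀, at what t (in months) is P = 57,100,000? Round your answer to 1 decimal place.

A = (68700000 − 1610000)/1610000 = 41.67081
57100000 = 68700000/(1 + 41.67081·e^(−0.1746t)) → 1 + 41.67081·e^(−0.1746t) = 1.20315
e^(−0.1746t) = 0.004875 → t = ln(205.12096)/0.1746 = 5.3236/0.1746

t ≈ 30.5 months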